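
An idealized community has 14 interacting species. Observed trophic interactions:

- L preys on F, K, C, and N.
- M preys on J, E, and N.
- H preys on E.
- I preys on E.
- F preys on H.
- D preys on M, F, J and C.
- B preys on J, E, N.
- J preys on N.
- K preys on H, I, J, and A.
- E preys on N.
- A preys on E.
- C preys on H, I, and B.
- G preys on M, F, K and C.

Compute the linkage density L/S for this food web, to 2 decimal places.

There are L = 31 links among S = 14 species.
L/S = 31/14 = 2.2143 ≈ 2.21.

L/S = 2.21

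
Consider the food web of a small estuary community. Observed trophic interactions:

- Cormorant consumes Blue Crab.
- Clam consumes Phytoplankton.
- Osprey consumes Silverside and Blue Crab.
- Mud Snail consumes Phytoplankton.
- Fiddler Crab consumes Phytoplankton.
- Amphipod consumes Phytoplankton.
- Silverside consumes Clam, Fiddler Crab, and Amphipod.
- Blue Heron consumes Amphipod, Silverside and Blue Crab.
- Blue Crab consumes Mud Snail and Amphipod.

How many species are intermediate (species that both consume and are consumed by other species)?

6

Intermediate species (has both prey and predators): Mud Snail, Clam, Fiddler Crab, Amphipod, Blue Crab, Silverside.
Count: 6.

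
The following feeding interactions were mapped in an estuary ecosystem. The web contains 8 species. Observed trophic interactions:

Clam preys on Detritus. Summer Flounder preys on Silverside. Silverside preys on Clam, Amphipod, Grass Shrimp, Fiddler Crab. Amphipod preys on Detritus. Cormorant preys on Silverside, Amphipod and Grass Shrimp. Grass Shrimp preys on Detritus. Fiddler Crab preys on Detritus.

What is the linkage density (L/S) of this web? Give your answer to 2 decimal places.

L/S = 1.50

There are L = 12 links among S = 8 species.
L/S = 12/8 = 1.5000 ≈ 1.50.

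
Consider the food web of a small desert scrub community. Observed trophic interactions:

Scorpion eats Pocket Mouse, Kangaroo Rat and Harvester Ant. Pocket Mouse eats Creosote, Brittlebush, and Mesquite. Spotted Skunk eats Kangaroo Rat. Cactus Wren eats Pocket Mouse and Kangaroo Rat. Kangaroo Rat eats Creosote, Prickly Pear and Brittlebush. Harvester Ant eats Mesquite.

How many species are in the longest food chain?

One longest chain: Prickly Pear → Kangaroo Rat → Spotted Skunk.
It has 3 species and 2 links.

3 species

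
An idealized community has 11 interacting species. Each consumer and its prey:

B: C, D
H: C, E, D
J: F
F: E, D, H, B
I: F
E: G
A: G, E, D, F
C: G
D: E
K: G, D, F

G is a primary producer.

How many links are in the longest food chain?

One longest chain: G → E → D → H → F → A.
It has 6 species and 5 links.

5 links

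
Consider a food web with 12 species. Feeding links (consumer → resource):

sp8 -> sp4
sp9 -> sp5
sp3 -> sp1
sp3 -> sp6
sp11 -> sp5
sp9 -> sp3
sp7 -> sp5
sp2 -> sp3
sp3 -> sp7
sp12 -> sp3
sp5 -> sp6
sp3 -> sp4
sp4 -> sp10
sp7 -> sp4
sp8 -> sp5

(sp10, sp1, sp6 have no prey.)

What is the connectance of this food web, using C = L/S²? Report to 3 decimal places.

C = 0.104

The web has S = 12 species and L = 15 feeding links.
C = L / S² = 15 / 144 = 0.1042 ≈ 0.104.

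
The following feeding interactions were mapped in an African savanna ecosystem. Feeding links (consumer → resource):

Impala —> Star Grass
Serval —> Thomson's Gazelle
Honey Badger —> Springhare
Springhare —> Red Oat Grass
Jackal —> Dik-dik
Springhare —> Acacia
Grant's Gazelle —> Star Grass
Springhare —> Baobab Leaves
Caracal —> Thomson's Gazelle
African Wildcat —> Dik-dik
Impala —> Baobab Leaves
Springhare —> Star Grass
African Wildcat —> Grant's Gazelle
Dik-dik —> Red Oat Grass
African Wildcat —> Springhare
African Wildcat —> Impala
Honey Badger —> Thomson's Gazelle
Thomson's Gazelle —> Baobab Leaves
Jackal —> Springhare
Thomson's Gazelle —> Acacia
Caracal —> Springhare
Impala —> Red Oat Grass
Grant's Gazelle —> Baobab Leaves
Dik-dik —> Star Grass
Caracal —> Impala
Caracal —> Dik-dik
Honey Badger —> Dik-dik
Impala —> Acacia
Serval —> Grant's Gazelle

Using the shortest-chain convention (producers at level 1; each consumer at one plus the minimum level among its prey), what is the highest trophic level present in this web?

3

Producers (level 1): Baobab Leaves, Acacia, Red Oat Grass, Star Grass.
Following each consumer down to its lowest-level prey: Baobab Leaves → Springhare → Caracal (levels 1 through 3).
All prey of Caracal (Springhare 2, Thomson's Gazelle 2, Dik-dik 2, Impala 2) are at level 2 or above, so Caracal is at level 1 + 2 = 3.
Every consumer has at least one prey at level 2 or below, so none exceeds level 3.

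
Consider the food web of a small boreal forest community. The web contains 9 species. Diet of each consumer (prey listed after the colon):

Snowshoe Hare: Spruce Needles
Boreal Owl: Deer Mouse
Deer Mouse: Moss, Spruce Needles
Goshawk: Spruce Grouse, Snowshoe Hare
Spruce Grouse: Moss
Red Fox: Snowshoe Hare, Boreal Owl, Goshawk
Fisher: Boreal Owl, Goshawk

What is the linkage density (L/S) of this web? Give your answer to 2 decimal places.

L/S = 1.33

There are L = 12 links among S = 9 species.
L/S = 12/9 = 1.3333 ≈ 1.33.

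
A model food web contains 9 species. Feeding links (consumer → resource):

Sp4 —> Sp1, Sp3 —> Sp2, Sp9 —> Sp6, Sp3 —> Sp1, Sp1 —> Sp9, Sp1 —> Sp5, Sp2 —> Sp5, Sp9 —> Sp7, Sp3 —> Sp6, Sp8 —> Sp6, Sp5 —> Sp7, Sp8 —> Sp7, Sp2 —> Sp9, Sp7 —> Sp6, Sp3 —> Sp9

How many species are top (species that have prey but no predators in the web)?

Top species (has prey, but nothing eats it): Sp8, Sp3, Sp4.
Count: 3.

3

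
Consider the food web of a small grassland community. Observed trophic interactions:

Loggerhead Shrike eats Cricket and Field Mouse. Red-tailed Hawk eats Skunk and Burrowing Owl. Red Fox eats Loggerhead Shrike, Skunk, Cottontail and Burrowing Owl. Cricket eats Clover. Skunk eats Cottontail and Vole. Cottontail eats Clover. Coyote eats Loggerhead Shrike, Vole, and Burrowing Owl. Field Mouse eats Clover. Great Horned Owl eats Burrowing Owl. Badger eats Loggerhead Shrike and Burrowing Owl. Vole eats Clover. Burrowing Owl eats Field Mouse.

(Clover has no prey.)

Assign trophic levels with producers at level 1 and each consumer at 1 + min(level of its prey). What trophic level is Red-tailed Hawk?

Clover is a producer → level 1.
Field Mouse eats Clover → level 2.
Burrowing Owl eats Field Mouse → level 3.
Red-tailed Hawk eats Burrowing Owl → level 4.
No prey of Red-tailed Hawk is below level 3, so 4 is the minimum.

Trophic level 4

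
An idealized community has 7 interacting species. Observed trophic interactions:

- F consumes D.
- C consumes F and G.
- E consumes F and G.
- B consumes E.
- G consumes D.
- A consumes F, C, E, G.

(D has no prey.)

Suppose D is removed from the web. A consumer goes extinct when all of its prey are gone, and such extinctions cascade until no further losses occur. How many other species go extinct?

Remove D.
Round 1: F (all prey gone), G (all prey gone) → extinct.
Round 2: E (all prey gone), C (all prey gone) → extinct.
Round 3: B (all prey gone), A (all prey gone) → extinct.
No further losses. Total secondary extinctions: 6.

6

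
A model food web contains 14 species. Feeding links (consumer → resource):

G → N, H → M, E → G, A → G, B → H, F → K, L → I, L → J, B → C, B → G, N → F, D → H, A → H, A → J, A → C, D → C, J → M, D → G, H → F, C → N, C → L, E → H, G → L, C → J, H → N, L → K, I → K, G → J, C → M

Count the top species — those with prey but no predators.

4

Top species (has prey, but nothing eats it): D, A, B, E.
Count: 4.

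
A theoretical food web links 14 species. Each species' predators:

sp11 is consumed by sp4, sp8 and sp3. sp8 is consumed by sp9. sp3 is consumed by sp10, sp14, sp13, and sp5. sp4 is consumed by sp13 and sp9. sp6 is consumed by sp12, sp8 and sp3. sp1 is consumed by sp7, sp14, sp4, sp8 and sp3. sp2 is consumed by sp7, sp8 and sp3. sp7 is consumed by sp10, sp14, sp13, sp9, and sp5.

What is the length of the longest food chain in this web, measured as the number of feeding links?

2 links

One longest chain: sp2 → sp7 → sp10.
It has 3 species and 2 links.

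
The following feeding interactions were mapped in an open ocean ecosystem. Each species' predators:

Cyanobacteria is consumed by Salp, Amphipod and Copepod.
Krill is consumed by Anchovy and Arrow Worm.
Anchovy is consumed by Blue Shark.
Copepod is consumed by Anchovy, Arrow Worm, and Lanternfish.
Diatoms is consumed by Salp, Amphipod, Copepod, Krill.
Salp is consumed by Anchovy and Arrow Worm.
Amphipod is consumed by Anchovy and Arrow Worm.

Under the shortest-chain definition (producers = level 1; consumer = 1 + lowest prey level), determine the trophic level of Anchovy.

Diatoms is a producer → level 1.
Krill eats Diatoms → level 2.
Anchovy eats Krill → level 3.
No prey of Anchovy is below level 2, so 3 is the minimum.

Trophic level 3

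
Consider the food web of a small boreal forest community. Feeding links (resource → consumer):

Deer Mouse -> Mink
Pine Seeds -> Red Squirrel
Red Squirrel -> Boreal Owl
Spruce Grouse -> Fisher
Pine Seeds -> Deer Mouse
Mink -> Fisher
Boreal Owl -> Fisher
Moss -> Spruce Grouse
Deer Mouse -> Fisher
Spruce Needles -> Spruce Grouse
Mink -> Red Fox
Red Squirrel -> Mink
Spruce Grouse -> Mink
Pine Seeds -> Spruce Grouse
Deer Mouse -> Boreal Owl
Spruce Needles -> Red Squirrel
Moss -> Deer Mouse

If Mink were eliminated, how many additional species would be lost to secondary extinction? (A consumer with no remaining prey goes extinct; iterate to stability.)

1

Remove Mink.
Round 1: Red Fox (all prey gone) → extinct.
No further losses. Total secondary extinctions: 1.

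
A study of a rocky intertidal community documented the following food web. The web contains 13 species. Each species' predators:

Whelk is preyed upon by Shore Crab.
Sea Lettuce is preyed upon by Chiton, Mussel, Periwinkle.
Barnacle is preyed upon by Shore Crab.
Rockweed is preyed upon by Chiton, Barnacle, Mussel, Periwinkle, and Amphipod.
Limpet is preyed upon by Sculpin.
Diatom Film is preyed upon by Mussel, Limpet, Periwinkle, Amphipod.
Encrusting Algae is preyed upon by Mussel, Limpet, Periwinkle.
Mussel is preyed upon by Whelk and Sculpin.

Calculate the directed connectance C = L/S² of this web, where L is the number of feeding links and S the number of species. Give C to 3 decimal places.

The web has S = 13 species and L = 20 feeding links.
C = L / S² = 20 / 169 = 0.1183 ≈ 0.118.

C = 0.118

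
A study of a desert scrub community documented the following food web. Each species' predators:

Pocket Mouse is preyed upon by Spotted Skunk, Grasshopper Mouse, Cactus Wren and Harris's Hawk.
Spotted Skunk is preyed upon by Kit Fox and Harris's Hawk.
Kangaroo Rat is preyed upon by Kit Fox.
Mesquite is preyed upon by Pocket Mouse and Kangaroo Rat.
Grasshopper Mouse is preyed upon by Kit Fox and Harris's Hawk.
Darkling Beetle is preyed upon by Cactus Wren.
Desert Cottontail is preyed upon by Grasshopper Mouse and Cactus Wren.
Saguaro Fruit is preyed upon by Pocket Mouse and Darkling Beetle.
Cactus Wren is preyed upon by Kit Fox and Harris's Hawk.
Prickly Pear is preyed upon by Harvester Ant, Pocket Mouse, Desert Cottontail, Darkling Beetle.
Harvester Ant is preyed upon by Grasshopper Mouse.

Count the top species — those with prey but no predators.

2

Top species (has prey, but nothing eats it): Kit Fox, Harris's Hawk.
Count: 2.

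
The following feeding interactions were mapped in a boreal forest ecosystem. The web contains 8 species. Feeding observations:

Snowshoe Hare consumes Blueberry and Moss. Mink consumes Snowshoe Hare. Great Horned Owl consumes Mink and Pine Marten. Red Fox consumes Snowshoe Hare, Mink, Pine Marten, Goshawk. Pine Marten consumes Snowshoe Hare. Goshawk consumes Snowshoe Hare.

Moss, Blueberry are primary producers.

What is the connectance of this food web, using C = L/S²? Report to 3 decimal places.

The web has S = 8 species and L = 11 feeding links.
C = L / S² = 11 / 64 = 0.1719 ≈ 0.172.

C = 0.172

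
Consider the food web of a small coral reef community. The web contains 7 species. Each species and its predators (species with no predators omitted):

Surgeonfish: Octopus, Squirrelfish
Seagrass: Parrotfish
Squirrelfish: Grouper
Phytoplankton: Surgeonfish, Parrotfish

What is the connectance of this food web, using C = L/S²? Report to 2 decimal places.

C = 0.12

The web has S = 7 species and L = 6 feeding links.
C = L / S² = 6 / 49 = 0.1224 ≈ 0.12.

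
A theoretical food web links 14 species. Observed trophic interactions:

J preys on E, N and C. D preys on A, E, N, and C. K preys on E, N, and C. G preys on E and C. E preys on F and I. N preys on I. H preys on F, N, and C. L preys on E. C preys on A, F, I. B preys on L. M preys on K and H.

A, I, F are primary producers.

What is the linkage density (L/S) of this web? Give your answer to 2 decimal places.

There are L = 25 links among S = 14 species.
L/S = 25/14 = 1.7857 ≈ 1.79.

L/S = 1.79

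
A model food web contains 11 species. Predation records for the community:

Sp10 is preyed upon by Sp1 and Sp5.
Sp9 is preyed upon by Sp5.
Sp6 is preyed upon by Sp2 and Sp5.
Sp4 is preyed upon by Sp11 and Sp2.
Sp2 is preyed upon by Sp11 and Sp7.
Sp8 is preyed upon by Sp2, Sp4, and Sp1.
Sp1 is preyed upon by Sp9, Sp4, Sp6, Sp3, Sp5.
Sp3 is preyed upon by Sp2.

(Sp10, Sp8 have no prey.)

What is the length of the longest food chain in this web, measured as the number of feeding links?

One longest chain: Sp10 → Sp1 → Sp4 → Sp2 → Sp7.
It has 5 species and 4 links.

4 links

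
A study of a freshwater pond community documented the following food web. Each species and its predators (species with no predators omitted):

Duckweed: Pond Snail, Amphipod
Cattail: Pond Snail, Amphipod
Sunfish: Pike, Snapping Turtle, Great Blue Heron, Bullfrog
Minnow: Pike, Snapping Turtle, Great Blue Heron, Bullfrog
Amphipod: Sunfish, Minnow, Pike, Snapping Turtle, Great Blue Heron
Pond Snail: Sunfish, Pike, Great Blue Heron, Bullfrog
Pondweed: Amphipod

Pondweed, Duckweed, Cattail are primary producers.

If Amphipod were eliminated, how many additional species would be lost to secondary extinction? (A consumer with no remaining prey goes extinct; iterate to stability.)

Remove Amphipod.
Round 1: Minnow (all prey gone) → extinct.
No further losses. Total secondary extinctions: 1.

1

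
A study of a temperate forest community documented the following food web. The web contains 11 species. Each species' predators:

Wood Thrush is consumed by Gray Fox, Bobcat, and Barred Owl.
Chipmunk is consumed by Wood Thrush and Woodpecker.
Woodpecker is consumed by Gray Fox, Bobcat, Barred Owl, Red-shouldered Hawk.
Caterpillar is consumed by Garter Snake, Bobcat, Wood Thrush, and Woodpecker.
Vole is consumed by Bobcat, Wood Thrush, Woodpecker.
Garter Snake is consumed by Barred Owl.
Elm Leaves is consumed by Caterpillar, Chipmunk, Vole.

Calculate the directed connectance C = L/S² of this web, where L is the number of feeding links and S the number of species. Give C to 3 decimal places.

C = 0.165

The web has S = 11 species and L = 20 feeding links.
C = L / S² = 20 / 121 = 0.1653 ≈ 0.165.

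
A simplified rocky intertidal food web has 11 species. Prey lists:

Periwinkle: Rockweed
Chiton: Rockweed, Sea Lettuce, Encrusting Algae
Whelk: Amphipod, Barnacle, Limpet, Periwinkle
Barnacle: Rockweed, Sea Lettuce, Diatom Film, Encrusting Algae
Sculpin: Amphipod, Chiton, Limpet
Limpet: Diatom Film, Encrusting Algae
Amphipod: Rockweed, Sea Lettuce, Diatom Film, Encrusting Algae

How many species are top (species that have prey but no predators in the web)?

Top species (has prey, but nothing eats it): Whelk, Sculpin.
Count: 2.

2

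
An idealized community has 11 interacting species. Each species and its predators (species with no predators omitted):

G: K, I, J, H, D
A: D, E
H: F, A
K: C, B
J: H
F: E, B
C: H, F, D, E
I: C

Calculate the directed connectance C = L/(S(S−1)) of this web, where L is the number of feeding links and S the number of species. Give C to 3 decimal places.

C = 0.173

The web has S = 11 species and L = 19 feeding links.
C = L / (S(S−1)) = 19 / 110 = 0.1727 ≈ 0.173.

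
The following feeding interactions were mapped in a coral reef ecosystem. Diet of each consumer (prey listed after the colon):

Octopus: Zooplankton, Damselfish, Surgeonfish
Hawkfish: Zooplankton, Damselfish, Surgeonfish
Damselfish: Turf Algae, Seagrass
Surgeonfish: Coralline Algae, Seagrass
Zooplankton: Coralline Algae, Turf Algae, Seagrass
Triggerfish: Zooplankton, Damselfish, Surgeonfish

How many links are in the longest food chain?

One longest chain: Coralline Algae → Zooplankton → Triggerfish.
It has 3 species and 2 links.

2 links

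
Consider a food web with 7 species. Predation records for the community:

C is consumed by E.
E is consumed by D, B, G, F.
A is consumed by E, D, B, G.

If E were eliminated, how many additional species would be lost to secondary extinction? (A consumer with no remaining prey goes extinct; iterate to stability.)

1

Remove E.
Round 1: F (all prey gone) → extinct.
No further losses. Total secondary extinctions: 1.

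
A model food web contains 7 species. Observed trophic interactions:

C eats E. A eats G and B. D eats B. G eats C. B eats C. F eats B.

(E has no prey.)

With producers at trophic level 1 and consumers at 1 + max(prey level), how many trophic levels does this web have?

Producers (level 1): E.
E → C → B → D gives D level 4.
No species has a prey at level 4, so no species reaches level 5.

4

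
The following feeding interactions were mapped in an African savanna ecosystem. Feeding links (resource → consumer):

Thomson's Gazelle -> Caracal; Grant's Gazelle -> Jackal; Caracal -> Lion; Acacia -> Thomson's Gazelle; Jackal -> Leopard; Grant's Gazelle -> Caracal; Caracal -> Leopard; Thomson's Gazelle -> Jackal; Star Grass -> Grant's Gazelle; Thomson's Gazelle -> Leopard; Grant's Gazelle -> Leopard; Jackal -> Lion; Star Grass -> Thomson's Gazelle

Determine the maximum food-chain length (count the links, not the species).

One longest chain: Star Grass → Grant's Gazelle → Caracal → Leopard.
It has 4 species and 3 links.

3 links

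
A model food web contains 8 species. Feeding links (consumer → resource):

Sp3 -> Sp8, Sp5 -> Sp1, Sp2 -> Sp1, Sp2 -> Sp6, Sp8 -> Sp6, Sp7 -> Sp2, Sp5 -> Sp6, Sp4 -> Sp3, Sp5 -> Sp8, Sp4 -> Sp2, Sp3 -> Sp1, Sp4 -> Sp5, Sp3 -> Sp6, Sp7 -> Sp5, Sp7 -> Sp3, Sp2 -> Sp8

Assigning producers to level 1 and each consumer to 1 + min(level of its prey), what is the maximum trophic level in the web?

Producers (level 1): Sp1, Sp6.
Following each consumer down to its lowest-level prey: Sp1 → Sp5 → Sp7 (levels 1 through 3).
All prey of Sp7 (Sp5 2, Sp2 2, Sp3 2) are at level 2 or above, so Sp7 is at level 1 + 2 = 3.
Every consumer has at least one prey at level 2 or below, so none exceeds level 3.

3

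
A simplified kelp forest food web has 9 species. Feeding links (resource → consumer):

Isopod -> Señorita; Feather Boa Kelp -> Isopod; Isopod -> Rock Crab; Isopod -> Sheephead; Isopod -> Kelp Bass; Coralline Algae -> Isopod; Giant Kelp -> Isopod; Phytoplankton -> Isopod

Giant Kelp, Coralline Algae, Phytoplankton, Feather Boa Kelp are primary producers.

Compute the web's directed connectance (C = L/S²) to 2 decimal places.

The web has S = 9 species and L = 8 feeding links.
C = L / S² = 8 / 81 = 0.0988 ≈ 0.10.

C = 0.10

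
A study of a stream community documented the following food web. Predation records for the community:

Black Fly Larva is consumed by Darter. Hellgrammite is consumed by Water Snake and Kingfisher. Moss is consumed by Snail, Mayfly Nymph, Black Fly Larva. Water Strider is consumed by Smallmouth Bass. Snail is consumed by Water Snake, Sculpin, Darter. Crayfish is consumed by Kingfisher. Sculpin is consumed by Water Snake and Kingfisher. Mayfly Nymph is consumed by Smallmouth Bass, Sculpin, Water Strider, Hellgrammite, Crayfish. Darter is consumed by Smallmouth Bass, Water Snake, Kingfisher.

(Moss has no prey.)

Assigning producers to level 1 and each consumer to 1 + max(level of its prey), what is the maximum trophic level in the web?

4

Producers (level 1): Moss.
Moss → Mayfly Nymph → Sculpin → Kingfisher gives Kingfisher level 4.
No species has a prey at level 4, so no species reaches level 5.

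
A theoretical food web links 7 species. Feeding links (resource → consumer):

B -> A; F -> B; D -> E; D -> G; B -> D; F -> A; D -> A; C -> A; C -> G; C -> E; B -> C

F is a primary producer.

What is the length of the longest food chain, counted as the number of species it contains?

4 species

One longest chain: F → B → D → E.
It has 4 species and 3 links.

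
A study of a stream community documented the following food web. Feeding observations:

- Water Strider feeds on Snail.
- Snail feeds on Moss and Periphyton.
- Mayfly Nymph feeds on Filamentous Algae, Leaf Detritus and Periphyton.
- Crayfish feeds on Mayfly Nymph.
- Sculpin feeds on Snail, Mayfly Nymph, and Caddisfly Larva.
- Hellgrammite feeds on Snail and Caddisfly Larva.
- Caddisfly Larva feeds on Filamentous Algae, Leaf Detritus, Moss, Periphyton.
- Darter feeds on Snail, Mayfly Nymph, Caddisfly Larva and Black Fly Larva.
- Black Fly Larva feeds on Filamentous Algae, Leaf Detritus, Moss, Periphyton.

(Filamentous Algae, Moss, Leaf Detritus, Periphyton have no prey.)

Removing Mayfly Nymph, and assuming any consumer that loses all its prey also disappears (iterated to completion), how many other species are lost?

Remove Mayfly Nymph.
Round 1: Crayfish (all prey gone) → extinct.
No further losses. Total secondary extinctions: 1.

1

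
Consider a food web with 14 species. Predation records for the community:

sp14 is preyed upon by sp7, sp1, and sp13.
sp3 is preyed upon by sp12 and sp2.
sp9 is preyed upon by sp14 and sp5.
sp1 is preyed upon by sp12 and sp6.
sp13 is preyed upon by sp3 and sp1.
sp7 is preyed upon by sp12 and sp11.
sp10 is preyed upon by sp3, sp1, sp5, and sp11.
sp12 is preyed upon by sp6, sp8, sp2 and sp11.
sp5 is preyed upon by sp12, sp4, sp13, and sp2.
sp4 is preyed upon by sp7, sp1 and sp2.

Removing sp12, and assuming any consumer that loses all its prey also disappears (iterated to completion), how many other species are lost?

Remove sp12.
Round 1: sp8 (all prey gone) → extinct.
No further losses. Total secondary extinctions: 1.

1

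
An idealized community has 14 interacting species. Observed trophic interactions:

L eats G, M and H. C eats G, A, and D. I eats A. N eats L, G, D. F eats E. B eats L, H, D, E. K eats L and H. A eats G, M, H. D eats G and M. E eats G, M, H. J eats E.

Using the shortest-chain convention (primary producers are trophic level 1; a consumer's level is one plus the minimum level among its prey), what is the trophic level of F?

Trophic level 3

G is a producer → level 1.
E eats G → level 2.
F eats E → level 3.
No prey of F is below level 2, so 3 is the minimum.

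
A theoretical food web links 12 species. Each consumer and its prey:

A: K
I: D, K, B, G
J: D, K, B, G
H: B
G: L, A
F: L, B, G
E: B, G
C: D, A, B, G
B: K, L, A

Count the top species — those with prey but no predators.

Top species (has prey, but nothing eats it): I, F, C, H, E, J.
Count: 6.

6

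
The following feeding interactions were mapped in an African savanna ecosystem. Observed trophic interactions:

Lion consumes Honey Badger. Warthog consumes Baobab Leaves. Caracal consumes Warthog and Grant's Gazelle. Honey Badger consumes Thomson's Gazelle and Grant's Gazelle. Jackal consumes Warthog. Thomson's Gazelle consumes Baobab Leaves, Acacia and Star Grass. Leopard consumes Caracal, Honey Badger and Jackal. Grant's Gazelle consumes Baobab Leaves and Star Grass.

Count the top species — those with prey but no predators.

Top species (has prey, but nothing eats it): Lion, Leopard.
Count: 2.

2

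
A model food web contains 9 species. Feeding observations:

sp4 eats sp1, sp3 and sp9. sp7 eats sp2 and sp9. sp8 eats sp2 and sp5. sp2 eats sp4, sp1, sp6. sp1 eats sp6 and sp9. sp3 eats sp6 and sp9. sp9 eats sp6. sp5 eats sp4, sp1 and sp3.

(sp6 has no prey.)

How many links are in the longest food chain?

5 links

One longest chain: sp6 → sp9 → sp3 → sp4 → sp2 → sp7.
It has 6 species and 5 links.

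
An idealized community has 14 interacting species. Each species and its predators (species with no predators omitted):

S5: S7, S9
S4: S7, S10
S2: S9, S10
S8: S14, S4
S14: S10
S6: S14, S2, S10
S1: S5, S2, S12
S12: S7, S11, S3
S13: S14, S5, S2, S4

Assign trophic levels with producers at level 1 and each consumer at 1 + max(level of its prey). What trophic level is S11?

S1 is a producer → level 1.
S12 eats S1 → level 2.
S11 eats S12 → level 3.

Trophic level 3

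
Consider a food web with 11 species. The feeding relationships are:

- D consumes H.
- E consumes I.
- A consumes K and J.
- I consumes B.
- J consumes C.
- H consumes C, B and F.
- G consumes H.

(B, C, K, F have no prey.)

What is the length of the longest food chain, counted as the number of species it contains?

3 species

One longest chain: B → H → D.
It has 3 species and 2 links.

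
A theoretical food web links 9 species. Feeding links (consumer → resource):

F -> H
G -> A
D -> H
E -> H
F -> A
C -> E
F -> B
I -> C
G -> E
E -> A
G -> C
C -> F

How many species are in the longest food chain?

One longest chain: H → E → C → I.
It has 4 species and 3 links.

4 species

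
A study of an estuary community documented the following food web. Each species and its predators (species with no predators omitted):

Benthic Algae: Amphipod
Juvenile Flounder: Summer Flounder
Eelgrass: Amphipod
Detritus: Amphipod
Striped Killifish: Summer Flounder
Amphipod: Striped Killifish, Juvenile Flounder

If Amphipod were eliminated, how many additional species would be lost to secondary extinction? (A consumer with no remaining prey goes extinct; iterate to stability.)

Remove Amphipod.
Round 1: Striped Killifish (all prey gone), Juvenile Flounder (all prey gone) → extinct.
Round 2: Summer Flounder (all prey gone) → extinct.
No further losses. Total secondary extinctions: 3.

3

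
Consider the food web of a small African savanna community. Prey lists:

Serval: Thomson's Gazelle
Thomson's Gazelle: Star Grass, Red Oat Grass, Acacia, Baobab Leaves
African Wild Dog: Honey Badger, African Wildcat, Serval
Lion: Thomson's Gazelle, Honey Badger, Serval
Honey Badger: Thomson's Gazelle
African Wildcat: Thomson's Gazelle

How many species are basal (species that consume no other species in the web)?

4

Basal species (no prey listed): Star Grass, Red Oat Grass, Acacia, Baobab Leaves.
Count: 4.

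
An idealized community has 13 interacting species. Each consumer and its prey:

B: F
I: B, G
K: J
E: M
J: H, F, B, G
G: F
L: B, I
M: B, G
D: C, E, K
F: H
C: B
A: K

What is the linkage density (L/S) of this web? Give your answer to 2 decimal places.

L/S = 1.54

There are L = 20 links among S = 13 species.
L/S = 20/13 = 1.5385 ≈ 1.54.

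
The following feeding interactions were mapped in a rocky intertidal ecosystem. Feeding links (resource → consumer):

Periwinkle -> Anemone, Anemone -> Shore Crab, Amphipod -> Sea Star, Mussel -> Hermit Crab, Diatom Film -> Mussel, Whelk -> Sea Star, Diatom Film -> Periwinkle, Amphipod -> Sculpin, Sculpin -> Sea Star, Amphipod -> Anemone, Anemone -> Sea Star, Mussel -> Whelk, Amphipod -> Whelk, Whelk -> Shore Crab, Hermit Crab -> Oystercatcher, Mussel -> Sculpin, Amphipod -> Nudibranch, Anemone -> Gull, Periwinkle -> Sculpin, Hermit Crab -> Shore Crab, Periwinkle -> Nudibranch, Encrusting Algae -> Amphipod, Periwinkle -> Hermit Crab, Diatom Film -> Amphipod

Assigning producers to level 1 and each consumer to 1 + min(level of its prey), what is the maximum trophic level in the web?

4

Producers (level 1): Encrusting Algae, Diatom Film.
Following each consumer down to its lowest-level prey: Diatom Film → Periwinkle → Hermit Crab → Oystercatcher (levels 1 through 4).
All prey of Oystercatcher (Hermit Crab 3) are at level 3 or above, so Oystercatcher is at level 1 + 3 = 4.
Every consumer has at least one prey at level 3 or below, so none exceeds level 4.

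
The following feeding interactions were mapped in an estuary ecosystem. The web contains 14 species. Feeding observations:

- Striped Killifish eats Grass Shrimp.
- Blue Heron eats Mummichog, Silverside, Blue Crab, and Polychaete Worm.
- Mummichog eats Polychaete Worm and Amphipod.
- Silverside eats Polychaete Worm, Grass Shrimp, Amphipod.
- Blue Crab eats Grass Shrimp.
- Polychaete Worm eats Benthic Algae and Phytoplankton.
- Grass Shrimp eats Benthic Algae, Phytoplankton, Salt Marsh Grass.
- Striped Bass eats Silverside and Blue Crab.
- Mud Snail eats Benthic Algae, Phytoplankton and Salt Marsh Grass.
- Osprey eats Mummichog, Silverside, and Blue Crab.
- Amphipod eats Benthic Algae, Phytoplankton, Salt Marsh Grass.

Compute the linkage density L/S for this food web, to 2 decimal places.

L/S = 1.93

There are L = 27 links among S = 14 species.
L/S = 27/14 = 1.9286 ≈ 1.93.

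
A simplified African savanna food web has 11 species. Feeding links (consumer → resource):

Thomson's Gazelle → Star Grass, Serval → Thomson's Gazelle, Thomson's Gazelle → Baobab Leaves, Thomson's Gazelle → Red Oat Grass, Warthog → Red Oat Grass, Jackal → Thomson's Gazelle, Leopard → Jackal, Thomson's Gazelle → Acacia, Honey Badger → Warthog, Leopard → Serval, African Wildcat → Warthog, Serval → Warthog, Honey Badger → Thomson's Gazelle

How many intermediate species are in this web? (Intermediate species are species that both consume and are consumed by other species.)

Intermediate species (has both prey and predators): Warthog, Thomson's Gazelle, Serval, Jackal.
Count: 4.

4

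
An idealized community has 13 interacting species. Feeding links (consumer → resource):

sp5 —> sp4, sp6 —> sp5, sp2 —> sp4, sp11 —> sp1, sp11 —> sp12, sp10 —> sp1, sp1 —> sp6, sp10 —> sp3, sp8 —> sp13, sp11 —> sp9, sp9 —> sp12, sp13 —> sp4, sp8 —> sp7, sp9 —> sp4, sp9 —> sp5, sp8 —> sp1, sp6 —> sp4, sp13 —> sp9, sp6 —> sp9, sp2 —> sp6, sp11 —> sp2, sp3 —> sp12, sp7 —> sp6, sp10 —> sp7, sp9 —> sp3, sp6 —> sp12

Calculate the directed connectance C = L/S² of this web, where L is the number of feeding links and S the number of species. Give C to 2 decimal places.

The web has S = 13 species and L = 26 feeding links.
C = L / S² = 26 / 169 = 0.1538 ≈ 0.15.

C = 0.15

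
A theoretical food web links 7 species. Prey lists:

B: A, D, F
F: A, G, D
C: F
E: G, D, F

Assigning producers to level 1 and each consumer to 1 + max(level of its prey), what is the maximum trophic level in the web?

Producers (level 1): A, G, D.
A → F → E gives E level 3.
No species has a prey at level 3, so no species reaches level 4.

3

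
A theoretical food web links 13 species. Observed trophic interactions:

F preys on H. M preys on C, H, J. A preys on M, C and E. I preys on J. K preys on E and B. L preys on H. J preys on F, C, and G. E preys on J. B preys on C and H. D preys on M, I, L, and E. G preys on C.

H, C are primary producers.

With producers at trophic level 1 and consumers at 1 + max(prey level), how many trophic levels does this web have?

5

Producers (level 1): H, C.
H → F → J → M → D gives D level 5.
No species has a prey at level 5, so no species reaches level 6.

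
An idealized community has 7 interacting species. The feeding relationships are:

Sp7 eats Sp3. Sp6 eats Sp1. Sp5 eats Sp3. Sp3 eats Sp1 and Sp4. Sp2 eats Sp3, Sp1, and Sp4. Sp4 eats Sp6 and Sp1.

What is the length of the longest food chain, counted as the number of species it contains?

One longest chain: Sp1 → Sp6 → Sp4 → Sp3 → Sp7.
It has 5 species and 4 links.

5 species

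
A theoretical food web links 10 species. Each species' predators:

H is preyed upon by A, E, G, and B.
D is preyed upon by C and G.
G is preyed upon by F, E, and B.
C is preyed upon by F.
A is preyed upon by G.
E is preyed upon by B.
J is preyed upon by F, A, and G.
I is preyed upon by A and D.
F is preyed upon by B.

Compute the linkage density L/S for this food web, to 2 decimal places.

L/S = 1.80

There are L = 18 links among S = 10 species.
L/S = 18/10 = 1.8000 ≈ 1.80.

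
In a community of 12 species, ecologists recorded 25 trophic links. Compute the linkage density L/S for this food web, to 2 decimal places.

There are L = 25 links among S = 12 species.
L/S = 25/12 = 2.0833 ≈ 2.08.

L/S = 2.08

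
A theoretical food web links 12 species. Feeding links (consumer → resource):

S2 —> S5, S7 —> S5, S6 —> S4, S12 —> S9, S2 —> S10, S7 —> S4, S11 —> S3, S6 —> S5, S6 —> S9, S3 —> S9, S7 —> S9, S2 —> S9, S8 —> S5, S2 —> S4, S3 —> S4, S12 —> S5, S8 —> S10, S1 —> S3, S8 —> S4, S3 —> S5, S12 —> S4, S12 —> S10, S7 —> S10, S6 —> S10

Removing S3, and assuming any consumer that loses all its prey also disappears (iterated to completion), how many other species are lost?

Remove S3.
Round 1: S1 (all prey gone), S11 (all prey gone) → extinct.
No further losses. Total secondary extinctions: 2.

2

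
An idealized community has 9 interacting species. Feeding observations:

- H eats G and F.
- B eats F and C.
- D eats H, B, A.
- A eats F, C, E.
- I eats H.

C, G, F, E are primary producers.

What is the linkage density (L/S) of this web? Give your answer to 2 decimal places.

L/S = 1.22

There are L = 11 links among S = 9 species.
L/S = 11/9 = 1.2222 ≈ 1.22.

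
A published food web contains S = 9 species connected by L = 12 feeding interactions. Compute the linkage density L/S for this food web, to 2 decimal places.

L/S = 1.33

There are L = 12 links among S = 9 species.
L/S = 12/9 = 1.3333 ≈ 1.33.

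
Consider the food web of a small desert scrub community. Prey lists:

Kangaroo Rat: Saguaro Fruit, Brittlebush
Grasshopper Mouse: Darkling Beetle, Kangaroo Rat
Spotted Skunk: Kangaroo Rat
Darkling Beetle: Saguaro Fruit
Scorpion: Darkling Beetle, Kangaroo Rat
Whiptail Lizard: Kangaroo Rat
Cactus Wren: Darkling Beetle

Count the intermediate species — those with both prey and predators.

2

Intermediate species (has both prey and predators): Darkling Beetle, Kangaroo Rat.
Count: 2.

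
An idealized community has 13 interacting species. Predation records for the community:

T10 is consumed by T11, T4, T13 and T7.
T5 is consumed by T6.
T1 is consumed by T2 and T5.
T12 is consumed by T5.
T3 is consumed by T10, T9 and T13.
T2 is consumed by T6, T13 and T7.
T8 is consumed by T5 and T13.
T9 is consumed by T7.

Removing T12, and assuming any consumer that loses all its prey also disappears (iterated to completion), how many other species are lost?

0

Remove T12.
Every predator of it retains at least one other prey: T5 still has T8, T1.
No consumer loses all prey, so no secondary extinctions occur.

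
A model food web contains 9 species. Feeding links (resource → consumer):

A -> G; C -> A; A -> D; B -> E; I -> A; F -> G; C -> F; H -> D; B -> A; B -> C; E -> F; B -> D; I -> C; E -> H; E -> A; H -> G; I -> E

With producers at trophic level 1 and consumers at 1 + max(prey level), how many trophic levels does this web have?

Producers (level 1): B, I.
B → E → A → G gives G level 4.
No species has a prey at level 4, so no species reaches level 5.

4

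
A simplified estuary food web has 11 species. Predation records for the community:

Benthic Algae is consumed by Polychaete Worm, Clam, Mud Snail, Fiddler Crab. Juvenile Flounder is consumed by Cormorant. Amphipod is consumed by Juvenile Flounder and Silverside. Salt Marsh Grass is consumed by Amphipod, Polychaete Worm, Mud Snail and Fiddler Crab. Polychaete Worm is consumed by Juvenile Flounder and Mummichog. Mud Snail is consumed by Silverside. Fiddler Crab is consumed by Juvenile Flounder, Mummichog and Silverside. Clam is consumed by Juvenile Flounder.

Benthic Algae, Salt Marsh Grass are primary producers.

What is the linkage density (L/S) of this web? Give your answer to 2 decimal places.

L/S = 1.64

There are L = 18 links among S = 11 species.
L/S = 18/11 = 1.6364 ≈ 1.64.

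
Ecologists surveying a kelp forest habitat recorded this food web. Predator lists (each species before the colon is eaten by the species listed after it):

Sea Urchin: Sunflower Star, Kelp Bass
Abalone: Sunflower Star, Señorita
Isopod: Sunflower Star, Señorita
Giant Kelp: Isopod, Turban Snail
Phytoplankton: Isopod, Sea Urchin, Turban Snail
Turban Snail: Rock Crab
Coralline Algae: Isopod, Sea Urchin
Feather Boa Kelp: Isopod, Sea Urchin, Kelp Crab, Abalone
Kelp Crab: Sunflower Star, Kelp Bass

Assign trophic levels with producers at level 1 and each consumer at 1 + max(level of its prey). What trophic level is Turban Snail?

Trophic level 2

Giant Kelp is a producer → level 1.
Turban Snail eats Giant Kelp (level 1); other prey at levels: Phytoplankton 1 → level 2.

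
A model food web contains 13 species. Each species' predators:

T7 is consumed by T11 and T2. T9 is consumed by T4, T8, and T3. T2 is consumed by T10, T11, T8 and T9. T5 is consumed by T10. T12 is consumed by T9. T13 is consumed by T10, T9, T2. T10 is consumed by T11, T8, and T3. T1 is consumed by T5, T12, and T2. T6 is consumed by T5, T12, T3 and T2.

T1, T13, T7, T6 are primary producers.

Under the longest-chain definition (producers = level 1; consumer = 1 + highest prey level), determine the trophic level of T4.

Trophic level 4

T1 is a producer → level 1.
T2 eats T1 (level 1); other prey at levels: T13 1, T7 1, T6 1 → level 2.
T9 eats T2 (level 2); other prey at levels: T13 1, T12 2 → level 3.
T4 eats T9 → level 4.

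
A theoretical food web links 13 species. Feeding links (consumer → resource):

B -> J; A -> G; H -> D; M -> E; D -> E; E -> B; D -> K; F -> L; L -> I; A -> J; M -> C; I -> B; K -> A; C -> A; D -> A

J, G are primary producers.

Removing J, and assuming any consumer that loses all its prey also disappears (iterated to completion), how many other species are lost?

Remove J.
Round 1: B (all prey gone) → extinct.
Round 2: I (all prey gone), E (all prey gone) → extinct.
Round 3: L (all prey gone) → extinct.
Round 4: F (all prey gone) → extinct.
No further losses. Total secondary extinctions: 5.

5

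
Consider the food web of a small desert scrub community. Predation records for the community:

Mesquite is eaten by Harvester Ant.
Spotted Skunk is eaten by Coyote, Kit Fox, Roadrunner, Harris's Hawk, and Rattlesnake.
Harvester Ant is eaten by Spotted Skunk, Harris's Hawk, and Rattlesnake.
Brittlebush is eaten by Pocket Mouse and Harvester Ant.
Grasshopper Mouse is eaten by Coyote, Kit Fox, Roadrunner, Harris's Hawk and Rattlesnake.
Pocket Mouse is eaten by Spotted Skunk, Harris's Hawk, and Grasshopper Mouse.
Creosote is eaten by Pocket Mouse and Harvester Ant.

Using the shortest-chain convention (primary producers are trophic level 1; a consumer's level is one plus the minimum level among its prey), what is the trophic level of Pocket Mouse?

Brittlebush is a producer → level 1.
Pocket Mouse eats Brittlebush → level 2.

Trophic level 2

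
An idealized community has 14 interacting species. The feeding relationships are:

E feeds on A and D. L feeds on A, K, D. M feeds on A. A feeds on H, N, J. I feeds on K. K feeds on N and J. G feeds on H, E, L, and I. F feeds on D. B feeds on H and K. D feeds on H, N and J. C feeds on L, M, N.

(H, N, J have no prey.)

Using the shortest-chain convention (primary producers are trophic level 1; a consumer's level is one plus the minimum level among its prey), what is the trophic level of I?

Trophic level 3

N is a producer → level 1.
K eats N → level 2.
I eats K → level 3.
No prey of I is below level 2, so 3 is the minimum.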